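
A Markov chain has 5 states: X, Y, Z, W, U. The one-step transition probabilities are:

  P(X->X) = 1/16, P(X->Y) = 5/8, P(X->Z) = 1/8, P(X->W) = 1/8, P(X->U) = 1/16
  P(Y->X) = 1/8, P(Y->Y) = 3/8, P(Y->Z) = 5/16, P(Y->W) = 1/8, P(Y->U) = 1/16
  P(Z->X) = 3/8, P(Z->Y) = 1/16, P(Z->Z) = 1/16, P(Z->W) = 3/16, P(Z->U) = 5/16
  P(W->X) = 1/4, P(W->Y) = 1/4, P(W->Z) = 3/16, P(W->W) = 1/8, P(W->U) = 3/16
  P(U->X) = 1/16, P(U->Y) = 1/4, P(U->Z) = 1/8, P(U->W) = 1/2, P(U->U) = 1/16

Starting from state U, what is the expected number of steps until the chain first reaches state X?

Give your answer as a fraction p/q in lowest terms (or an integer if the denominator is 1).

Answer: 43888/7949

Derivation:
Let h_i = expected steps to first reach X from state i.
Boundary: h_X = 0.
First-step equations for the other states:
  h_Y = 1 + 1/8*h_X + 3/8*h_Y + 5/16*h_Z + 1/8*h_W + 1/16*h_U
  h_Z = 1 + 3/8*h_X + 1/16*h_Y + 1/16*h_Z + 3/16*h_W + 5/16*h_U
  h_W = 1 + 1/4*h_X + 1/4*h_Y + 3/16*h_Z + 1/8*h_W + 3/16*h_U
  h_U = 1 + 1/16*h_X + 1/4*h_Y + 1/8*h_Z + 1/2*h_W + 1/16*h_U

Substituting h_X = 0 and rearranging gives the linear system (I - Q) h = 1:
  [5/8, -5/16, -1/8, -1/16] . (h_Y, h_Z, h_W, h_U) = 1
  [-1/16, 15/16, -3/16, -5/16] . (h_Y, h_Z, h_W, h_U) = 1
  [-1/4, -3/16, 7/8, -3/16] . (h_Y, h_Z, h_W, h_U) = 1
  [-1/4, -1/8, -1/2, 15/16] . (h_Y, h_Z, h_W, h_U) = 1

Solving yields:
  h_Y = 41264/7949
  h_Z = 33344/7949
  h_W = 37424/7949
  h_U = 43888/7949

Starting state is U, so the expected hitting time is h_U = 43888/7949.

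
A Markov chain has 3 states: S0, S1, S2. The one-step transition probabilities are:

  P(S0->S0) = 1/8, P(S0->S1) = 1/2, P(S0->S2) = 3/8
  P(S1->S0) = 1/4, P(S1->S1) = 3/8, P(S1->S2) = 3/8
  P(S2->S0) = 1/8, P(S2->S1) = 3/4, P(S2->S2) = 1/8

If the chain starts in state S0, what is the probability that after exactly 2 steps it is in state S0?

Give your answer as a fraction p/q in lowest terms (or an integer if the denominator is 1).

Answer: 3/16

Derivation:
Computing P^2 by repeated multiplication:
P^1 =
  S0: [1/8, 1/2, 3/8]
  S1: [1/4, 3/8, 3/8]
  S2: [1/8, 3/4, 1/8]
P^2 =
  S0: [3/16, 17/32, 9/32]
  S1: [11/64, 35/64, 9/32]
  S2: [7/32, 7/16, 11/32]

(P^2)[S0 -> S0] = 3/16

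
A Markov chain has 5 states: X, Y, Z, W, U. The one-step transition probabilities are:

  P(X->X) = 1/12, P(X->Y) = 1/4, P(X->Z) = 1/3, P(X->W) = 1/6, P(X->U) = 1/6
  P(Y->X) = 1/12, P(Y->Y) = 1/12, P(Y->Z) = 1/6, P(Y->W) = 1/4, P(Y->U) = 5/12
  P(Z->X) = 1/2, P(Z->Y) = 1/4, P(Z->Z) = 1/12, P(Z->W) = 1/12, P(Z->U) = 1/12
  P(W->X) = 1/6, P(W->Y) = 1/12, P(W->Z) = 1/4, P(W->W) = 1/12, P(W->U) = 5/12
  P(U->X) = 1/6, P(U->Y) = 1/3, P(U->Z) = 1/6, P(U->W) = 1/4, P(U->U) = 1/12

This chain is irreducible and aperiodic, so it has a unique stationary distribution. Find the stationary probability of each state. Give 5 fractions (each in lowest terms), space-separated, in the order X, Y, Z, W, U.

Answer: 339/1705 351/1705 337/1705 293/1705 7/31

Derivation:
The stationary distribution satisfies pi = pi * P, i.e.:
  pi_X = 1/12*pi_X + 1/12*pi_Y + 1/2*pi_Z + 1/6*pi_W + 1/6*pi_U
  pi_Y = 1/4*pi_X + 1/12*pi_Y + 1/4*pi_Z + 1/12*pi_W + 1/3*pi_U
  pi_Z = 1/3*pi_X + 1/6*pi_Y + 1/12*pi_Z + 1/4*pi_W + 1/6*pi_U
  pi_W = 1/6*pi_X + 1/4*pi_Y + 1/12*pi_Z + 1/12*pi_W + 1/4*pi_U
  pi_U = 1/6*pi_X + 5/12*pi_Y + 1/12*pi_Z + 5/12*pi_W + 1/12*pi_U
with normalization: pi_X + pi_Y + pi_Z + pi_W + pi_U = 1.

Using the first 4 balance equations plus normalization, the linear system A*pi = b is:
  [-11/12, 1/12, 1/2, 1/6, 1/6] . pi = 0
  [1/4, -11/12, 1/4, 1/12, 1/3] . pi = 0
  [1/3, 1/6, -11/12, 1/4, 1/6] . pi = 0
  [1/6, 1/4, 1/12, -11/12, 1/4] . pi = 0
  [1, 1, 1, 1, 1] . pi = 1

Solving yields:
  pi_X = 339/1705
  pi_Y = 351/1705
  pi_Z = 337/1705
  pi_W = 293/1705
  pi_U = 7/31

Verification (pi * P):
  339/1705*1/12 + 351/1705*1/12 + 337/1705*1/2 + 293/1705*1/6 + 7/31*1/6 = 339/1705 = pi_X  (ok)
  339/1705*1/4 + 351/1705*1/12 + 337/1705*1/4 + 293/1705*1/12 + 7/31*1/3 = 351/1705 = pi_Y  (ok)
  339/1705*1/3 + 351/1705*1/6 + 337/1705*1/12 + 293/1705*1/4 + 7/31*1/6 = 337/1705 = pi_Z  (ok)
  339/1705*1/6 + 351/1705*1/4 + 337/1705*1/12 + 293/1705*1/12 + 7/31*1/4 = 293/1705 = pi_W  (ok)
  339/1705*1/6 + 351/1705*5/12 + 337/1705*1/12 + 293/1705*5/12 + 7/31*1/12 = 7/31 = pi_U  (ok)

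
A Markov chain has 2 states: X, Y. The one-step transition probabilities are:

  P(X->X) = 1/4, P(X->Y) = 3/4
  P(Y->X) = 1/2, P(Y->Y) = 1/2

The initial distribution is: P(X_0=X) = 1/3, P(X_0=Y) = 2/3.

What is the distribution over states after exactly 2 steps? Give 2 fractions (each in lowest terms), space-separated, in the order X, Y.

Answer: 19/48 29/48

Derivation:
Propagating the distribution step by step (d_{t+1} = d_t * P):
d_0 = (X=1/3, Y=2/3)
  d_1[X] = 1/3*1/4 + 2/3*1/2 = 5/12
  d_1[Y] = 1/3*3/4 + 2/3*1/2 = 7/12
d_1 = (X=5/12, Y=7/12)
  d_2[X] = 5/12*1/4 + 7/12*1/2 = 19/48
  d_2[Y] = 5/12*3/4 + 7/12*1/2 = 29/48
d_2 = (X=19/48, Y=29/48)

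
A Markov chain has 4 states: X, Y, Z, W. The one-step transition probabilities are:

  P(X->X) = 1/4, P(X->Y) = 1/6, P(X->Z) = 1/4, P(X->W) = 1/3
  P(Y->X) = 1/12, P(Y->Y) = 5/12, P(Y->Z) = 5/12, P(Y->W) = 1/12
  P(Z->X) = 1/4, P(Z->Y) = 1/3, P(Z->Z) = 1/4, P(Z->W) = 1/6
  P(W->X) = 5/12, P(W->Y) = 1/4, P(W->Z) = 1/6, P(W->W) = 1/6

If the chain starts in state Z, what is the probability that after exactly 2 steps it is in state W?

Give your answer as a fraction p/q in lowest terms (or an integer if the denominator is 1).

Computing P^2 by repeated multiplication:
P^1 =
  X: [1/4, 1/6, 1/4, 1/3]
  Y: [1/12, 5/12, 5/12, 1/12]
  Z: [1/4, 1/3, 1/4, 1/6]
  W: [5/12, 1/4, 1/6, 1/6]
P^2 =
  X: [5/18, 5/18, 1/4, 7/36]
  Y: [7/36, 25/72, 5/16, 7/48]
  Z: [2/9, 11/36, 7/24, 13/72]
  W: [17/72, 13/48, 5/18, 31/144]

(P^2)[Z -> W] = 13/72

Answer: 13/72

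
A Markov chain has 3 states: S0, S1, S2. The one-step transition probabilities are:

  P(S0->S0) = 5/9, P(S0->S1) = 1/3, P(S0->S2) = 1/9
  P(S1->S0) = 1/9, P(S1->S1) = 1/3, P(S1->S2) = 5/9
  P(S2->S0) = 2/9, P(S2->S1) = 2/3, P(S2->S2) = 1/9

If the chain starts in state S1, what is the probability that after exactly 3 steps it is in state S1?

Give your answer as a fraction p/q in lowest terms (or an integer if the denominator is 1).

Computing P^3 by repeated multiplication:
P^1 =
  S0: [5/9, 1/3, 1/9]
  S1: [1/9, 1/3, 5/9]
  S2: [2/9, 2/3, 1/9]
P^2 =
  S0: [10/27, 10/27, 7/27]
  S1: [2/9, 14/27, 7/27]
  S2: [2/9, 10/27, 11/27]
P^3 =
  S0: [74/243, 34/81, 67/243]
  S1: [58/243, 34/81, 83/243]
  S2: [62/243, 38/81, 67/243]

(P^3)[S1 -> S1] = 34/81

Answer: 34/81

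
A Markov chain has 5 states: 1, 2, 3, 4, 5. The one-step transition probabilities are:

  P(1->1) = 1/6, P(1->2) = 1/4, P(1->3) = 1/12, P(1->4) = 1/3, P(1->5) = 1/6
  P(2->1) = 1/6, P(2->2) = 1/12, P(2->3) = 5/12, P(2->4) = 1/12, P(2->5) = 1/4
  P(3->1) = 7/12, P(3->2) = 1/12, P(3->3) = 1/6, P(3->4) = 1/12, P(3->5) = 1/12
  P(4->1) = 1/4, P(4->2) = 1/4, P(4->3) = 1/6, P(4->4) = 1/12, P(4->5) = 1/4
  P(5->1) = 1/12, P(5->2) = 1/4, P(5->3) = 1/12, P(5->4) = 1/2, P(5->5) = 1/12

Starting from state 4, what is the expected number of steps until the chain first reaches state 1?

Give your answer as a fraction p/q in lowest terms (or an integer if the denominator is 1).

Let h_i = expected steps to first reach 1 from state i.
Boundary: h_1 = 0.
First-step equations for the other states:
  h_2 = 1 + 1/6*h_1 + 1/12*h_2 + 5/12*h_3 + 1/12*h_4 + 1/4*h_5
  h_3 = 1 + 7/12*h_1 + 1/12*h_2 + 1/6*h_3 + 1/12*h_4 + 1/12*h_5
  h_4 = 1 + 1/4*h_1 + 1/4*h_2 + 1/6*h_3 + 1/12*h_4 + 1/4*h_5
  h_5 = 1 + 1/12*h_1 + 1/4*h_2 + 1/12*h_3 + 1/2*h_4 + 1/12*h_5

Substituting h_1 = 0 and rearranging gives the linear system (I - Q) h = 1:
  [11/12, -5/12, -1/12, -1/4] . (h_2, h_3, h_4, h_5) = 1
  [-1/12, 5/6, -1/12, -1/12] . (h_2, h_3, h_4, h_5) = 1
  [-1/4, -1/6, 11/12, -1/4] . (h_2, h_3, h_4, h_5) = 1
  [-1/4, -1/12, -1/2, 11/12] . (h_2, h_3, h_4, h_5) = 1

Solving yields:
  h_2 = 513/139
  h_3 = 330/139
  h_4 = 516/139
  h_5 = 603/139

Starting state is 4, so the expected hitting time is h_4 = 516/139.

Answer: 516/139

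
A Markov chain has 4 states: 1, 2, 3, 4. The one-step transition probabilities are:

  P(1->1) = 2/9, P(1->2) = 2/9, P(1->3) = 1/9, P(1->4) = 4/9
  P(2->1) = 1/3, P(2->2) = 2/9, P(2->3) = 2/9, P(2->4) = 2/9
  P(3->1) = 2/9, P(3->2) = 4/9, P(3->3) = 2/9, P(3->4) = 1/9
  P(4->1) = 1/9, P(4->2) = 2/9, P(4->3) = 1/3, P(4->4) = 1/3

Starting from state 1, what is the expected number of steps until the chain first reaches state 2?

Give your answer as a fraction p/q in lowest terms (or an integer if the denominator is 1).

Answer: 387/104

Derivation:
Let h_i = expected steps to first reach 2 from state i.
Boundary: h_2 = 0.
First-step equations for the other states:
  h_1 = 1 + 2/9*h_1 + 2/9*h_2 + 1/9*h_3 + 4/9*h_4
  h_3 = 1 + 2/9*h_1 + 4/9*h_2 + 2/9*h_3 + 1/9*h_4
  h_4 = 1 + 1/9*h_1 + 2/9*h_2 + 1/3*h_3 + 1/3*h_4

Substituting h_2 = 0 and rearranging gives the linear system (I - Q) h = 1:
  [7/9, -1/9, -4/9] . (h_1, h_3, h_4) = 1
  [-2/9, 7/9, -1/9] . (h_1, h_3, h_4) = 1
  [-1/9, -1/3, 2/3] . (h_1, h_3, h_4) = 1

Solving yields:
  h_1 = 387/104
  h_3 = 297/104
  h_4 = 369/104

Starting state is 1, so the expected hitting time is h_1 = 387/104.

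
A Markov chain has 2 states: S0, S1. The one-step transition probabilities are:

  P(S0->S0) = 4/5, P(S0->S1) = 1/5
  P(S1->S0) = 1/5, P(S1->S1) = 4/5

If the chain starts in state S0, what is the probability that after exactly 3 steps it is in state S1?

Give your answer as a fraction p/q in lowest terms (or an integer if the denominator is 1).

Computing P^3 by repeated multiplication:
P^1 =
  S0: [4/5, 1/5]
  S1: [1/5, 4/5]
P^2 =
  S0: [17/25, 8/25]
  S1: [8/25, 17/25]
P^3 =
  S0: [76/125, 49/125]
  S1: [49/125, 76/125]

(P^3)[S0 -> S1] = 49/125

Answer: 49/125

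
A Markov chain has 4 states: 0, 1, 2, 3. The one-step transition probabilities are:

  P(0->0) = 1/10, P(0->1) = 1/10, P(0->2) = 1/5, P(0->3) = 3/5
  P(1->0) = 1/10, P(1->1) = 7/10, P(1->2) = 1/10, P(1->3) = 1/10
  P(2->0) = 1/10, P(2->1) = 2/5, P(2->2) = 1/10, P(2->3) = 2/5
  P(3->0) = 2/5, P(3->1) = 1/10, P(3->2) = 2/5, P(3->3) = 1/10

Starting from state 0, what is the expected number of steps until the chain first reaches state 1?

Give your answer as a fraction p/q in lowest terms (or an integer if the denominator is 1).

Answer: 338/59

Derivation:
Let h_i = expected steps to first reach 1 from state i.
Boundary: h_1 = 0.
First-step equations for the other states:
  h_0 = 1 + 1/10*h_0 + 1/10*h_1 + 1/5*h_2 + 3/5*h_3
  h_2 = 1 + 1/10*h_0 + 2/5*h_1 + 1/10*h_2 + 2/5*h_3
  h_3 = 1 + 2/5*h_0 + 1/10*h_1 + 2/5*h_2 + 1/10*h_3

Substituting h_1 = 0 and rearranging gives the linear system (I - Q) h = 1:
  [9/10, -1/5, -3/5] . (h_0, h_2, h_3) = 1
  [-1/10, 9/10, -2/5] . (h_0, h_2, h_3) = 1
  [-2/5, -2/5, 9/10] . (h_0, h_2, h_3) = 1

Solving yields:
  h_0 = 338/59
  h_2 = 248/59
  h_3 = 326/59

Starting state is 0, so the expected hitting time is h_0 = 338/59.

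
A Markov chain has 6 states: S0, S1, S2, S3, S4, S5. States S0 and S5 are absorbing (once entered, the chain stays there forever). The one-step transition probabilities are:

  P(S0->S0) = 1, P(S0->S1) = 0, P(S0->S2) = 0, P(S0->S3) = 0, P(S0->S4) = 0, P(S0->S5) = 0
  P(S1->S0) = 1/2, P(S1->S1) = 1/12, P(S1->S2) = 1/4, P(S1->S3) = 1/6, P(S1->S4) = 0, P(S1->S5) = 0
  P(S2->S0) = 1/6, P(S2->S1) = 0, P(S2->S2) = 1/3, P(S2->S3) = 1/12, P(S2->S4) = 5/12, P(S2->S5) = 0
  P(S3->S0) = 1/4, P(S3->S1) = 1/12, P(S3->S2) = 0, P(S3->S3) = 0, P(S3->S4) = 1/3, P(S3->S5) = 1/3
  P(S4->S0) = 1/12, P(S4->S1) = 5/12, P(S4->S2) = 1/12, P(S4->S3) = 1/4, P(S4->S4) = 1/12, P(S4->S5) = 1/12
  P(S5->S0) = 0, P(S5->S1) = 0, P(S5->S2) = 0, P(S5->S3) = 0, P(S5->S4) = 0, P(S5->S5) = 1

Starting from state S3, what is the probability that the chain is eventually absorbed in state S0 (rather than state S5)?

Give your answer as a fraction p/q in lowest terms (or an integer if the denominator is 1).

Answer: 4613/8332

Derivation:
Let a_i = P(absorbed in S0 | start in state i).
Boundary conditions: a_S0 = 1, a_S5 = 0.
For each transient state i, a_i = sum_j P(i->j) * a_j:
  a_S1 = 1/2*a_S0 + 1/12*a_S1 + 1/4*a_S2 + 1/6*a_S3 + 0*a_S4 + 0*a_S5
  a_S2 = 1/6*a_S0 + 0*a_S1 + 1/3*a_S2 + 1/12*a_S3 + 5/12*a_S4 + 0*a_S5
  a_S3 = 1/4*a_S0 + 1/12*a_S1 + 0*a_S2 + 0*a_S3 + 1/3*a_S4 + 1/3*a_S5
  a_S4 = 1/12*a_S0 + 5/12*a_S1 + 1/12*a_S2 + 1/4*a_S3 + 1/12*a_S4 + 1/12*a_S5

Substituting a_S0 = 1 and a_S5 = 0, rearrange to (I - Q) a = r where r[i] = P(i -> S0):
  [11/12, -1/4, -1/6, 0] . (a_S1, a_S2, a_S3, a_S4) = 1/2
  [0, 2/3, -1/12, -5/12] . (a_S1, a_S2, a_S3, a_S4) = 1/6
  [-1/12, 0, 1, -1/3] . (a_S1, a_S2, a_S3, a_S4) = 1/4
  [-5/12, -1/12, -1/4, 11/12] . (a_S1, a_S2, a_S3, a_S4) = 1/12

Solving yields:
  a_S1 = 1775/2083
  a_S2 = 3147/4166
  a_S3 = 4613/8332
  a_S4 = 5815/8332

Starting state is S3, so the absorption probability is a_S3 = 4613/8332.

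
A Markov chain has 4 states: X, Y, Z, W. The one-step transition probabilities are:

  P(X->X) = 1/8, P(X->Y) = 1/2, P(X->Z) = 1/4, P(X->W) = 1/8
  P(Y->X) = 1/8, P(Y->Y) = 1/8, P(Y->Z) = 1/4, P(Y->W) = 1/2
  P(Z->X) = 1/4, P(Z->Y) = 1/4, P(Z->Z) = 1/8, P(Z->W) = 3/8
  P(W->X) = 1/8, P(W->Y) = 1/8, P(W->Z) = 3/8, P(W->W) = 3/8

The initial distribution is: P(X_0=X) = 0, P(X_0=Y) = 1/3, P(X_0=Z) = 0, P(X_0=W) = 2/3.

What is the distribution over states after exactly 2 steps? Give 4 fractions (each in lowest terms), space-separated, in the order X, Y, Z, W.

Propagating the distribution step by step (d_{t+1} = d_t * P):
d_0 = (X=0, Y=1/3, Z=0, W=2/3)
  d_1[X] = 0*1/8 + 1/3*1/8 + 0*1/4 + 2/3*1/8 = 1/8
  d_1[Y] = 0*1/2 + 1/3*1/8 + 0*1/4 + 2/3*1/8 = 1/8
  d_1[Z] = 0*1/4 + 1/3*1/4 + 0*1/8 + 2/3*3/8 = 1/3
  d_1[W] = 0*1/8 + 1/3*1/2 + 0*3/8 + 2/3*3/8 = 5/12
d_1 = (X=1/8, Y=1/8, Z=1/3, W=5/12)
  d_2[X] = 1/8*1/8 + 1/8*1/8 + 1/3*1/4 + 5/12*1/8 = 1/6
  d_2[Y] = 1/8*1/2 + 1/8*1/8 + 1/3*1/4 + 5/12*1/8 = 41/192
  d_2[Z] = 1/8*1/4 + 1/8*1/4 + 1/3*1/8 + 5/12*3/8 = 25/96
  d_2[W] = 1/8*1/8 + 1/8*1/2 + 1/3*3/8 + 5/12*3/8 = 23/64
d_2 = (X=1/6, Y=41/192, Z=25/96, W=23/64)

Answer: 1/6 41/192 25/96 23/64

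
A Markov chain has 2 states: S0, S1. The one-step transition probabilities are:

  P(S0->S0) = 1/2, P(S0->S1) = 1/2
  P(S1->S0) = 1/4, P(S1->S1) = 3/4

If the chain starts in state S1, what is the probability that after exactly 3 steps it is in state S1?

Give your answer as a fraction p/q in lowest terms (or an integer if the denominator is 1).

Answer: 43/64

Derivation:
Computing P^3 by repeated multiplication:
P^1 =
  S0: [1/2, 1/2]
  S1: [1/4, 3/4]
P^2 =
  S0: [3/8, 5/8]
  S1: [5/16, 11/16]
P^3 =
  S0: [11/32, 21/32]
  S1: [21/64, 43/64]

(P^3)[S1 -> S1] = 43/64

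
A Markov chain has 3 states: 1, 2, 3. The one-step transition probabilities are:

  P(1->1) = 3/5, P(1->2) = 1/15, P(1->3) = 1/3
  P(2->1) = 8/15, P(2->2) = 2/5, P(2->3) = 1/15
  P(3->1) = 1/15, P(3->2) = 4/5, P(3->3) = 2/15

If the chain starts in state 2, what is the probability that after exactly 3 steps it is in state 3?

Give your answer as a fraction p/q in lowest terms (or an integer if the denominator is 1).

Computing P^3 by repeated multiplication:
P^1 =
  1: [3/5, 1/15, 1/3]
  2: [8/15, 2/5, 1/15]
  3: [1/15, 4/5, 2/15]
P^2 =
  1: [94/225, 1/3, 56/225]
  2: [121/225, 56/225, 16/75]
  3: [107/225, 97/225, 7/75]
P^3 =
  1: [1502/3375, 1216/3375, 73/375]
  2: [317/675, 1033/3375, 757/3375]
  3: [352/675, 941/3375, 674/3375]

(P^3)[2 -> 3] = 757/3375

Answer: 757/3375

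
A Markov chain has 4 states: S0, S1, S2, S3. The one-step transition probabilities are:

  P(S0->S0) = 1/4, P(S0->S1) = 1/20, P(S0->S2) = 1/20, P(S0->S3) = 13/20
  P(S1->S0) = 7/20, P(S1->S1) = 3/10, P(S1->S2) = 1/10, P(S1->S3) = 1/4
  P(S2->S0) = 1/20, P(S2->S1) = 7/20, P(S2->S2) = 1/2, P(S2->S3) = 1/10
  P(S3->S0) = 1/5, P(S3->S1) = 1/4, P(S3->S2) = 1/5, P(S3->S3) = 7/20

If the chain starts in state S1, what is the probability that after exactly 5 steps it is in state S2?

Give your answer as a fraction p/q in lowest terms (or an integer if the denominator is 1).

Computing P^5 by repeated multiplication:
P^1 =
  S0: [1/4, 1/20, 1/20, 13/20]
  S1: [7/20, 3/10, 1/10, 1/4]
  S2: [1/20, 7/20, 1/2, 1/10]
  S3: [1/5, 1/4, 1/5, 7/20]
P^2 =
  S0: [17/80, 83/400, 69/400, 163/400]
  S1: [99/400, 41/200, 59/400, 2/5]
  S2: [9/50, 123/400, 123/400, 41/200]
  S3: [87/400, 97/400, 41/200, 67/200]
P^3 =
  S0: [1727/8000, 1881/8000, 1593/8000, 2799/8000]
  S1: [221/1000, 451/2000, 1493/8000, 587/1600]
  S2: [209/1000, 2081/8000, 469/2000, 2371/8000]
  S3: [433/2000, 1913/8000, 1637/8000, 1359/4000]
P^4 =
  S0: [34591/160000, 38159/160000, 6523/32000, 10927/32000]
  S1: [34701/160000, 18859/80000, 16023/80000, 11107/32000]
  S2: [34287/160000, 7829/32000, 17039/80000, 5249/16000]
  S3: [27/125, 38259/160000, 41/200, 54381/160000]
P^5 =
  S0: [691223/3200000, 30601/128000, 655599/3200000, 1088153/3200000]
  S1: [691717/3200000, 381503/1600000, 652737/3200000, 54627/160000]
  S2: [43093/200000, 770153/3200000, 663317/3200000, 538521/1600000]
  S3: [690937/3200000, 765619/3200000, 328301/1600000, 543421/1600000]

(P^5)[S1 -> S2] = 652737/3200000

Answer: 652737/3200000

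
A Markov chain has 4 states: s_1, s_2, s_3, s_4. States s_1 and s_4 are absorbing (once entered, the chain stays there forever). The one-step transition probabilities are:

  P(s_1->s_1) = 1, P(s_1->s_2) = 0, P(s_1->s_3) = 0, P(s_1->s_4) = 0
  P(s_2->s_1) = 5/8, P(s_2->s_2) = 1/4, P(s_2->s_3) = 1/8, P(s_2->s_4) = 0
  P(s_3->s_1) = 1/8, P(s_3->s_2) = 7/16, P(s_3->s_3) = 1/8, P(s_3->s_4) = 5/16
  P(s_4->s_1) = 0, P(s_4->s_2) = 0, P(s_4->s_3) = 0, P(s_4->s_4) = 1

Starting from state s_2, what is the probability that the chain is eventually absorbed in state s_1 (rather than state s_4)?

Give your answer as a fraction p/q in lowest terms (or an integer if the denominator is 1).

Answer: 72/77

Derivation:
Let a_i = P(absorbed in s_1 | start in state i).
Boundary conditions: a_s_1 = 1, a_s_4 = 0.
For each transient state i, a_i = sum_j P(i->j) * a_j:
  a_s_2 = 5/8*a_s_1 + 1/4*a_s_2 + 1/8*a_s_3 + 0*a_s_4
  a_s_3 = 1/8*a_s_1 + 7/16*a_s_2 + 1/8*a_s_3 + 5/16*a_s_4

Substituting a_s_1 = 1 and a_s_4 = 0, rearrange to (I - Q) a = r where r[i] = P(i -> s_1):
  [3/4, -1/8] . (a_s_2, a_s_3) = 5/8
  [-7/16, 7/8] . (a_s_2, a_s_3) = 1/8

Solving yields:
  a_s_2 = 72/77
  a_s_3 = 47/77

Starting state is s_2, so the absorption probability is a_s_2 = 72/77.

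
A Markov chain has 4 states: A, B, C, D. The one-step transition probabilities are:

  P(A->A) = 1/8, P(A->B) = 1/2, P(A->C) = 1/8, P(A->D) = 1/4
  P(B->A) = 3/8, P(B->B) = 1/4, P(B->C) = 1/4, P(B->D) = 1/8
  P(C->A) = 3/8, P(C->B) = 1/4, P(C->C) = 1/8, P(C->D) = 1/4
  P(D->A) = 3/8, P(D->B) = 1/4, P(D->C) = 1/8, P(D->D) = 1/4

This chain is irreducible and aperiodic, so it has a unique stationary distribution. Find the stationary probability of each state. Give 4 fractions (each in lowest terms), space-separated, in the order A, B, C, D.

The stationary distribution satisfies pi = pi * P, i.e.:
  pi_A = 1/8*pi_A + 3/8*pi_B + 3/8*pi_C + 3/8*pi_D
  pi_B = 1/2*pi_A + 1/4*pi_B + 1/4*pi_C + 1/4*pi_D
  pi_C = 1/8*pi_A + 1/4*pi_B + 1/8*pi_C + 1/8*pi_D
  pi_D = 1/4*pi_A + 1/8*pi_B + 1/4*pi_C + 1/4*pi_D
with normalization: pi_A + pi_B + pi_C + pi_D = 1.

Using the first 3 balance equations plus normalization, the linear system A*pi = b is:
  [-7/8, 3/8, 3/8, 3/8] . pi = 0
  [1/2, -3/4, 1/4, 1/4] . pi = 0
  [1/8, 1/4, -7/8, 1/8] . pi = 0
  [1, 1, 1, 1] . pi = 1

Solving yields:
  pi_A = 3/10
  pi_B = 13/40
  pi_C = 53/320
  pi_D = 67/320

Verification (pi * P):
  3/10*1/8 + 13/40*3/8 + 53/320*3/8 + 67/320*3/8 = 3/10 = pi_A  (ok)
  3/10*1/2 + 13/40*1/4 + 53/320*1/4 + 67/320*1/4 = 13/40 = pi_B  (ok)
  3/10*1/8 + 13/40*1/4 + 53/320*1/8 + 67/320*1/8 = 53/320 = pi_C  (ok)
  3/10*1/4 + 13/40*1/8 + 53/320*1/4 + 67/320*1/4 = 67/320 = pi_D  (ok)

Answer: 3/10 13/40 53/320 67/320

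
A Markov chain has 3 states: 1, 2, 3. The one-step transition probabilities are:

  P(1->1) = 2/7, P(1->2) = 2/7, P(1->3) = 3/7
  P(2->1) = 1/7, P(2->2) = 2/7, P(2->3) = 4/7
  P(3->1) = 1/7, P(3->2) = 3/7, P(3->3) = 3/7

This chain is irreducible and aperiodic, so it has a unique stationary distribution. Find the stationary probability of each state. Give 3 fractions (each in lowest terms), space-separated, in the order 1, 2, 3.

The stationary distribution satisfies pi = pi * P, i.e.:
  pi_1 = 2/7*pi_1 + 1/7*pi_2 + 1/7*pi_3
  pi_2 = 2/7*pi_1 + 2/7*pi_2 + 3/7*pi_3
  pi_3 = 3/7*pi_1 + 4/7*pi_2 + 3/7*pi_3
with normalization: pi_1 + pi_2 + pi_3 = 1.

Using the first 2 balance equations plus normalization, the linear system A*pi = b is:
  [-5/7, 1/7, 1/7] . pi = 0
  [2/7, -5/7, 3/7] . pi = 0
  [1, 1, 1] . pi = 1

Solving yields:
  pi_1 = 1/6
  pi_2 = 17/48
  pi_3 = 23/48

Verification (pi * P):
  1/6*2/7 + 17/48*1/7 + 23/48*1/7 = 1/6 = pi_1  (ok)
  1/6*2/7 + 17/48*2/7 + 23/48*3/7 = 17/48 = pi_2  (ok)
  1/6*3/7 + 17/48*4/7 + 23/48*3/7 = 23/48 = pi_3  (ok)

Answer: 1/6 17/48 23/48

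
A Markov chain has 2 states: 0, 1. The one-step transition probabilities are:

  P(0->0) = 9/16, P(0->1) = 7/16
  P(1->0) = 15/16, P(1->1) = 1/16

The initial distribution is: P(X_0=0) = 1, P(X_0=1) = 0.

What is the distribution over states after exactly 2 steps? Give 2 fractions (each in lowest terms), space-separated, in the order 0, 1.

Answer: 93/128 35/128

Derivation:
Propagating the distribution step by step (d_{t+1} = d_t * P):
d_0 = (0=1, 1=0)
  d_1[0] = 1*9/16 + 0*15/16 = 9/16
  d_1[1] = 1*7/16 + 0*1/16 = 7/16
d_1 = (0=9/16, 1=7/16)
  d_2[0] = 9/16*9/16 + 7/16*15/16 = 93/128
  d_2[1] = 9/16*7/16 + 7/16*1/16 = 35/128
d_2 = (0=93/128, 1=35/128)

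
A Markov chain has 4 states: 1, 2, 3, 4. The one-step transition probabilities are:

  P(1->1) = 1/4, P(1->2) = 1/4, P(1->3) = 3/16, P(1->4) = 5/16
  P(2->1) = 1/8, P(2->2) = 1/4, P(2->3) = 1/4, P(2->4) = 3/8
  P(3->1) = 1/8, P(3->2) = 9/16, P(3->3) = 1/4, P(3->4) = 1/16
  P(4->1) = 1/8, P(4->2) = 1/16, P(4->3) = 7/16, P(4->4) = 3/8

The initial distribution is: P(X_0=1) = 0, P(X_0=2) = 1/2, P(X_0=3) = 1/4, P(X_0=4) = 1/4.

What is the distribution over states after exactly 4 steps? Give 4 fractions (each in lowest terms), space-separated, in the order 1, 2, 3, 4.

Answer: 585/4096 38043/131072 76625/262144 71993/262144

Derivation:
Propagating the distribution step by step (d_{t+1} = d_t * P):
d_0 = (1=0, 2=1/2, 3=1/4, 4=1/4)
  d_1[1] = 0*1/4 + 1/2*1/8 + 1/4*1/8 + 1/4*1/8 = 1/8
  d_1[2] = 0*1/4 + 1/2*1/4 + 1/4*9/16 + 1/4*1/16 = 9/32
  d_1[3] = 0*3/16 + 1/2*1/4 + 1/4*1/4 + 1/4*7/16 = 19/64
  d_1[4] = 0*5/16 + 1/2*3/8 + 1/4*1/16 + 1/4*3/8 = 19/64
d_1 = (1=1/8, 2=9/32, 3=19/64, 4=19/64)
  d_2[1] = 1/8*1/4 + 9/32*1/8 + 19/64*1/8 + 19/64*1/8 = 9/64
  d_2[2] = 1/8*1/4 + 9/32*1/4 + 19/64*9/16 + 19/64*1/16 = 147/512
  d_2[3] = 1/8*3/16 + 9/32*1/4 + 19/64*1/4 + 19/64*7/16 = 305/1024
  d_2[4] = 1/8*5/16 + 9/32*3/8 + 19/64*1/16 + 19/64*3/8 = 281/1024
d_2 = (1=9/64, 2=147/512, 3=305/1024, 4=281/1024)
  d_3[1] = 9/64*1/4 + 147/512*1/8 + 305/1024*1/8 + 281/1024*1/8 = 73/512
  d_3[2] = 9/64*1/4 + 147/512*1/4 + 305/1024*9/16 + 281/1024*1/16 = 2389/8192
  d_3[3] = 9/64*3/16 + 147/512*1/4 + 305/1024*1/4 + 281/1024*7/16 = 4795/16384
  d_3[4] = 9/64*5/16 + 147/512*3/8 + 305/1024*1/16 + 281/1024*3/8 = 4475/16384
d_3 = (1=73/512, 2=2389/8192, 3=4795/16384, 4=4475/16384)
  d_4[1] = 73/512*1/4 + 2389/8192*1/8 + 4795/16384*1/8 + 4475/16384*1/8 = 585/4096
  d_4[2] = 73/512*1/4 + 2389/8192*1/4 + 4795/16384*9/16 + 4475/16384*1/16 = 38043/131072
  d_4[3] = 73/512*3/16 + 2389/8192*1/4 + 4795/16384*1/4 + 4475/16384*7/16 = 76625/262144
  d_4[4] = 73/512*5/16 + 2389/8192*3/8 + 4795/16384*1/16 + 4475/16384*3/8 = 71993/262144
d_4 = (1=585/4096, 2=38043/131072, 3=76625/262144, 4=71993/262144)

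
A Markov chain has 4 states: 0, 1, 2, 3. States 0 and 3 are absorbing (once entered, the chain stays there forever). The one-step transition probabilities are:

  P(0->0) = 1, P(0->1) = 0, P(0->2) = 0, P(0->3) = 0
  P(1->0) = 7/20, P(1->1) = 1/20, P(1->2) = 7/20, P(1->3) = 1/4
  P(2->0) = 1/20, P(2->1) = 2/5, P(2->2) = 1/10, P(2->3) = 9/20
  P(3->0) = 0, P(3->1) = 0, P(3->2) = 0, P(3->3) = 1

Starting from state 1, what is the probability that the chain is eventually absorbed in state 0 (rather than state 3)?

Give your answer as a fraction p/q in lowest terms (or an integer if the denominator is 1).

Let a_i = P(absorbed in 0 | start in state i).
Boundary conditions: a_0 = 1, a_3 = 0.
For each transient state i, a_i = sum_j P(i->j) * a_j:
  a_1 = 7/20*a_0 + 1/20*a_1 + 7/20*a_2 + 1/4*a_3
  a_2 = 1/20*a_0 + 2/5*a_1 + 1/10*a_2 + 9/20*a_3

Substituting a_0 = 1 and a_3 = 0, rearrange to (I - Q) a = r where r[i] = P(i -> 0):
  [19/20, -7/20] . (a_1, a_2) = 7/20
  [-2/5, 9/10] . (a_1, a_2) = 1/20

Solving yields:
  a_1 = 133/286
  a_2 = 75/286

Starting state is 1, so the absorption probability is a_1 = 133/286.

Answer: 133/286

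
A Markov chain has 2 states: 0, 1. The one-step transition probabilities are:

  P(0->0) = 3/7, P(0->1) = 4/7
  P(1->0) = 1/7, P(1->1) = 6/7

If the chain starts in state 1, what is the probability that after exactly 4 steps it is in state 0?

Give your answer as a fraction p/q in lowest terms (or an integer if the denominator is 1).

Computing P^4 by repeated multiplication:
P^1 =
  0: [3/7, 4/7]
  1: [1/7, 6/7]
P^2 =
  0: [13/49, 36/49]
  1: [9/49, 40/49]
P^3 =
  0: [75/343, 268/343]
  1: [67/343, 276/343]
P^4 =
  0: [493/2401, 1908/2401]
  1: [477/2401, 1924/2401]

(P^4)[1 -> 0] = 477/2401

Answer: 477/2401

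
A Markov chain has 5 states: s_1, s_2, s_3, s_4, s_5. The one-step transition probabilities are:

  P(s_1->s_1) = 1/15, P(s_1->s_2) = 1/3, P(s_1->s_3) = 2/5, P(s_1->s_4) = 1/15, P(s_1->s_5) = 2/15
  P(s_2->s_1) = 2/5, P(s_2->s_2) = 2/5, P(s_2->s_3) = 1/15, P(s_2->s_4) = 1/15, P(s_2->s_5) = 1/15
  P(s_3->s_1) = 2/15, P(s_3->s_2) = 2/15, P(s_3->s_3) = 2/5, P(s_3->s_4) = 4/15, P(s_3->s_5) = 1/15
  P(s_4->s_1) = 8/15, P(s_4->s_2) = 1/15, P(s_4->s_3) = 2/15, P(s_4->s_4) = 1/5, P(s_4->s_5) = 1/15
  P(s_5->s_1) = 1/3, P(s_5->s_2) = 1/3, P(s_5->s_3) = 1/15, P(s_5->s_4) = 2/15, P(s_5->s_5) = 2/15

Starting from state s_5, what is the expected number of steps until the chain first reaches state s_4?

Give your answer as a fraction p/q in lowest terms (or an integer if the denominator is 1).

Let h_i = expected steps to first reach s_4 from state i.
Boundary: h_s_4 = 0.
First-step equations for the other states:
  h_s_1 = 1 + 1/15*h_s_1 + 1/3*h_s_2 + 2/5*h_s_3 + 1/15*h_s_4 + 2/15*h_s_5
  h_s_2 = 1 + 2/5*h_s_1 + 2/5*h_s_2 + 1/15*h_s_3 + 1/15*h_s_4 + 1/15*h_s_5
  h_s_3 = 1 + 2/15*h_s_1 + 2/15*h_s_2 + 2/5*h_s_3 + 4/15*h_s_4 + 1/15*h_s_5
  h_s_5 = 1 + 1/3*h_s_1 + 1/3*h_s_2 + 1/15*h_s_3 + 2/15*h_s_4 + 2/15*h_s_5

Substituting h_s_4 = 0 and rearranging gives the linear system (I - Q) h = 1:
  [14/15, -1/3, -2/5, -2/15] . (h_s_1, h_s_2, h_s_3, h_s_5) = 1
  [-2/5, 3/5, -1/15, -1/15] . (h_s_1, h_s_2, h_s_3, h_s_5) = 1
  [-2/15, -2/15, 3/5, -1/15] . (h_s_1, h_s_2, h_s_3, h_s_5) = 1
  [-1/3, -1/3, -1/15, 13/15] . (h_s_1, h_s_2, h_s_3, h_s_5) = 1

Solving yields:
  h_s_1 = 7175/909
  h_s_2 = 2575/303
  h_s_3 = 11255/1818
  h_s_5 = 14425/1818

Starting state is s_5, so the expected hitting time is h_s_5 = 14425/1818.

Answer: 14425/1818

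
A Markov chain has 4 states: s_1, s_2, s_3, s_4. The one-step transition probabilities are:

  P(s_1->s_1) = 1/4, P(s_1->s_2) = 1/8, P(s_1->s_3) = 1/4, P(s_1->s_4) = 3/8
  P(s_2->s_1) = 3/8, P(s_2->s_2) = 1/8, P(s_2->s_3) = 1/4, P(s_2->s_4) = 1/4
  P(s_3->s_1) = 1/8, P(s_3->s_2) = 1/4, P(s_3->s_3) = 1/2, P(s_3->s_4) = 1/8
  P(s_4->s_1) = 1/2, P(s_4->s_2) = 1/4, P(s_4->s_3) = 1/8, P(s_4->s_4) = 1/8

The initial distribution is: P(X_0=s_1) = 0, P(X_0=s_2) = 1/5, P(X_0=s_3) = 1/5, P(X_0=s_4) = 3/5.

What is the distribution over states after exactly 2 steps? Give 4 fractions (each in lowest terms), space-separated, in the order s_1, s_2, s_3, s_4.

Answer: 23/80 11/64 23/80 81/320

Derivation:
Propagating the distribution step by step (d_{t+1} = d_t * P):
d_0 = (s_1=0, s_2=1/5, s_3=1/5, s_4=3/5)
  d_1[s_1] = 0*1/4 + 1/5*3/8 + 1/5*1/8 + 3/5*1/2 = 2/5
  d_1[s_2] = 0*1/8 + 1/5*1/8 + 1/5*1/4 + 3/5*1/4 = 9/40
  d_1[s_3] = 0*1/4 + 1/5*1/4 + 1/5*1/2 + 3/5*1/8 = 9/40
  d_1[s_4] = 0*3/8 + 1/5*1/4 + 1/5*1/8 + 3/5*1/8 = 3/20
d_1 = (s_1=2/5, s_2=9/40, s_3=9/40, s_4=3/20)
  d_2[s_1] = 2/5*1/4 + 9/40*3/8 + 9/40*1/8 + 3/20*1/2 = 23/80
  d_2[s_2] = 2/5*1/8 + 9/40*1/8 + 9/40*1/4 + 3/20*1/4 = 11/64
  d_2[s_3] = 2/5*1/4 + 9/40*1/4 + 9/40*1/2 + 3/20*1/8 = 23/80
  d_2[s_4] = 2/5*3/8 + 9/40*1/4 + 9/40*1/8 + 3/20*1/8 = 81/320
d_2 = (s_1=23/80, s_2=11/64, s_3=23/80, s_4=81/320)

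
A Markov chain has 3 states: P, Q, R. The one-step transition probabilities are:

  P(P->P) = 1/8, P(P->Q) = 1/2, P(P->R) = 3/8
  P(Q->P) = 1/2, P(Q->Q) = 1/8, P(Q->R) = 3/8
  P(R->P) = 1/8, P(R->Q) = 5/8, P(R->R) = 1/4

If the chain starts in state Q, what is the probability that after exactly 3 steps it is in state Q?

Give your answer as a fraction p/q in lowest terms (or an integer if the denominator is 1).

Computing P^3 by repeated multiplication:
P^1 =
  P: [1/8, 1/2, 3/8]
  Q: [1/2, 1/8, 3/8]
  R: [1/8, 5/8, 1/4]
P^2 =
  P: [5/16, 23/64, 21/64]
  Q: [11/64, 1/2, 21/64]
  R: [23/64, 19/64, 11/32]
P^3 =
  P: [133/512, 13/32, 171/512]
  Q: [5/16, 181/512, 171/512]
  R: [121/512, 221/512, 85/256]

(P^3)[Q -> Q] = 181/512

Answer: 181/512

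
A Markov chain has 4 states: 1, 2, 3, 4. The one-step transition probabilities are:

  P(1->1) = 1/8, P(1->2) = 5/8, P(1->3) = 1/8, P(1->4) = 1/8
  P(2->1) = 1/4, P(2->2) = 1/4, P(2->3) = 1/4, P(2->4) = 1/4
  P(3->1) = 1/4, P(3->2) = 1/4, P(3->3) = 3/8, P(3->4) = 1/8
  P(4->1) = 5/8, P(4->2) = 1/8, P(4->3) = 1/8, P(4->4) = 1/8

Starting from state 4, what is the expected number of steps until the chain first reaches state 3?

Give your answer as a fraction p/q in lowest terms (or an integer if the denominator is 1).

Let h_i = expected steps to first reach 3 from state i.
Boundary: h_3 = 0.
First-step equations for the other states:
  h_1 = 1 + 1/8*h_1 + 5/8*h_2 + 1/8*h_3 + 1/8*h_4
  h_2 = 1 + 1/4*h_1 + 1/4*h_2 + 1/4*h_3 + 1/4*h_4
  h_4 = 1 + 5/8*h_1 + 1/8*h_2 + 1/8*h_3 + 1/8*h_4

Substituting h_3 = 0 and rearranging gives the linear system (I - Q) h = 1:
  [7/8, -5/8, -1/8] . (h_1, h_2, h_4) = 1
  [-1/4, 3/4, -1/4] . (h_1, h_2, h_4) = 1
  [-5/8, -1/8, 7/8] . (h_1, h_2, h_4) = 1

Solving yields:
  h_1 = 23/4
  h_2 = 21/4
  h_4 = 6

Starting state is 4, so the expected hitting time is h_4 = 6.

Answer: 6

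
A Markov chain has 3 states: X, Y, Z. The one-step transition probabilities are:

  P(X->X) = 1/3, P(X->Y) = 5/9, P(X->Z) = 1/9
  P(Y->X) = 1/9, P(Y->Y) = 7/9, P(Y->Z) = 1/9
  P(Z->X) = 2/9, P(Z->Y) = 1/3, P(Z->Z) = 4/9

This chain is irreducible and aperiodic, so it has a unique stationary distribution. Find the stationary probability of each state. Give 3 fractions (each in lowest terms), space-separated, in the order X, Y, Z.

The stationary distribution satisfies pi = pi * P, i.e.:
  pi_X = 1/3*pi_X + 1/9*pi_Y + 2/9*pi_Z
  pi_Y = 5/9*pi_X + 7/9*pi_Y + 1/3*pi_Z
  pi_Z = 1/9*pi_X + 1/9*pi_Y + 4/9*pi_Z
with normalization: pi_X + pi_Y + pi_Z = 1.

Using the first 2 balance equations plus normalization, the linear system A*pi = b is:
  [-2/3, 1/9, 2/9] . pi = 0
  [5/9, -2/9, 1/3] . pi = 0
  [1, 1, 1] . pi = 1

Solving yields:
  pi_X = 1/6
  pi_Y = 2/3
  pi_Z = 1/6

Verification (pi * P):
  1/6*1/3 + 2/3*1/9 + 1/6*2/9 = 1/6 = pi_X  (ok)
  1/6*5/9 + 2/3*7/9 + 1/6*1/3 = 2/3 = pi_Y  (ok)
  1/6*1/9 + 2/3*1/9 + 1/6*4/9 = 1/6 = pi_Z  (ok)

Answer: 1/6 2/3 1/6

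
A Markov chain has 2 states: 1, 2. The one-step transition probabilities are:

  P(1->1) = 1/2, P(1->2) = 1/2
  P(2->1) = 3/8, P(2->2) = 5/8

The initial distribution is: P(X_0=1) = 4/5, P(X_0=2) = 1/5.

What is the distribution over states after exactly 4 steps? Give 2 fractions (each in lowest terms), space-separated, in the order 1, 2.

Propagating the distribution step by step (d_{t+1} = d_t * P):
d_0 = (1=4/5, 2=1/5)
  d_1[1] = 4/5*1/2 + 1/5*3/8 = 19/40
  d_1[2] = 4/5*1/2 + 1/5*5/8 = 21/40
d_1 = (1=19/40, 2=21/40)
  d_2[1] = 19/40*1/2 + 21/40*3/8 = 139/320
  d_2[2] = 19/40*1/2 + 21/40*5/8 = 181/320
d_2 = (1=139/320, 2=181/320)
  d_3[1] = 139/320*1/2 + 181/320*3/8 = 1099/2560
  d_3[2] = 139/320*1/2 + 181/320*5/8 = 1461/2560
d_3 = (1=1099/2560, 2=1461/2560)
  d_4[1] = 1099/2560*1/2 + 1461/2560*3/8 = 8779/20480
  d_4[2] = 1099/2560*1/2 + 1461/2560*5/8 = 11701/20480
d_4 = (1=8779/20480, 2=11701/20480)

Answer: 8779/20480 11701/20480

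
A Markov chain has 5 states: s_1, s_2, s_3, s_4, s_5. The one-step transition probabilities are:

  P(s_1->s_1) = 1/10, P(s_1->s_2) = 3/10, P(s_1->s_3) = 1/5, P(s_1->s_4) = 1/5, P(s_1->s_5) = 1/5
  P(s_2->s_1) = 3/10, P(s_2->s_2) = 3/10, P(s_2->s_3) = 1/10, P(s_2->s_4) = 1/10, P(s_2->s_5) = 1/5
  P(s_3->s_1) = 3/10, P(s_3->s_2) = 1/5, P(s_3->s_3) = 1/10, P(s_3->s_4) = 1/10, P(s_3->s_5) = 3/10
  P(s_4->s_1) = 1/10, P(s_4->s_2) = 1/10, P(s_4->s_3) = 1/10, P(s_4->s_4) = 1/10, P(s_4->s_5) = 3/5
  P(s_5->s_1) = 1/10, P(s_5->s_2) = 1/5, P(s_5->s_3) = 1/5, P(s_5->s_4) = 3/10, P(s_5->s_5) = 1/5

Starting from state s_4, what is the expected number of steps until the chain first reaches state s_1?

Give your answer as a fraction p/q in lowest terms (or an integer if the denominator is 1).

Let h_i = expected steps to first reach s_1 from state i.
Boundary: h_s_1 = 0.
First-step equations for the other states:
  h_s_2 = 1 + 3/10*h_s_1 + 3/10*h_s_2 + 1/10*h_s_3 + 1/10*h_s_4 + 1/5*h_s_5
  h_s_3 = 1 + 3/10*h_s_1 + 1/5*h_s_2 + 1/10*h_s_3 + 1/10*h_s_4 + 3/10*h_s_5
  h_s_4 = 1 + 1/10*h_s_1 + 1/10*h_s_2 + 1/10*h_s_3 + 1/10*h_s_4 + 3/5*h_s_5
  h_s_5 = 1 + 1/10*h_s_1 + 1/5*h_s_2 + 1/5*h_s_3 + 3/10*h_s_4 + 1/5*h_s_5

Substituting h_s_1 = 0 and rearranging gives the linear system (I - Q) h = 1:
  [7/10, -1/10, -1/10, -1/5] . (h_s_2, h_s_3, h_s_4, h_s_5) = 1
  [-1/5, 9/10, -1/10, -3/10] . (h_s_2, h_s_3, h_s_4, h_s_5) = 1
  [-1/10, -1/10, 9/10, -3/5] . (h_s_2, h_s_3, h_s_4, h_s_5) = 1
  [-1/5, -1/5, -3/10, 4/5] . (h_s_2, h_s_3, h_s_4, h_s_5) = 1

Solving yields:
  h_s_2 = 2275/487
  h_s_3 = 2335/487
  h_s_4 = 2970/487
  h_s_5 = 2875/487

Starting state is s_4, so the expected hitting time is h_s_4 = 2970/487.

Answer: 2970/487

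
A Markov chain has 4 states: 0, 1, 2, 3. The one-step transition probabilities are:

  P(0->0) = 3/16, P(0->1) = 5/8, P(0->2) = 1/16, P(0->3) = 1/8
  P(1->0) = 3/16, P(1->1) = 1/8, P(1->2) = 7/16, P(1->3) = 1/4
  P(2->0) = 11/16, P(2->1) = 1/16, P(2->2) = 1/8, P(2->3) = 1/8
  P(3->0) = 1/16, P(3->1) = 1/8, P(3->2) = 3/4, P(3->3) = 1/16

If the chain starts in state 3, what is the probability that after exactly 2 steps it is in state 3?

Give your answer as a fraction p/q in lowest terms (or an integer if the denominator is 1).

Answer: 35/256

Derivation:
Computing P^2 by repeated multiplication:
P^1 =
  0: [3/16, 5/8, 1/16, 1/8]
  1: [3/16, 1/8, 7/16, 1/4]
  2: [11/16, 1/16, 1/8, 1/8]
  3: [1/16, 1/8, 3/4, 1/16]
P^2 =
  0: [13/64, 55/256, 99/256, 25/128]
  1: [3/8, 49/256, 79/256, 1/8]
  2: [15/64, 59/128, 23/128, 1/8]
  3: [71/128, 7/64, 51/256, 35/256]

(P^2)[3 -> 3] = 35/256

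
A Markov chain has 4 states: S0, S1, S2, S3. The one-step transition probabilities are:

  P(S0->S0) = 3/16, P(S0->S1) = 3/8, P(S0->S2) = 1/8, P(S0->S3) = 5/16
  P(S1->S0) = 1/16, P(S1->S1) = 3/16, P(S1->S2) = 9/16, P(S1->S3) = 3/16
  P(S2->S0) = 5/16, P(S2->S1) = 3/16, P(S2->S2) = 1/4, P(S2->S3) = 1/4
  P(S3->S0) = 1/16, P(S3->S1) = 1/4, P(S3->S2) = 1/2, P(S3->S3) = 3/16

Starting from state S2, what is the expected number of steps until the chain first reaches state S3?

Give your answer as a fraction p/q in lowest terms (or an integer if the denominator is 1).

Let h_i = expected steps to first reach S3 from state i.
Boundary: h_S3 = 0.
First-step equations for the other states:
  h_S0 = 1 + 3/16*h_S0 + 3/8*h_S1 + 1/8*h_S2 + 5/16*h_S3
  h_S1 = 1 + 1/16*h_S0 + 3/16*h_S1 + 9/16*h_S2 + 3/16*h_S3
  h_S2 = 1 + 5/16*h_S0 + 3/16*h_S1 + 1/4*h_S2 + 1/4*h_S3

Substituting h_S3 = 0 and rearranging gives the linear system (I - Q) h = 1:
  [13/16, -3/8, -1/8] . (h_S0, h_S1, h_S2) = 1
  [-1/16, 13/16, -9/16] . (h_S0, h_S1, h_S2) = 1
  [-5/16, -3/16, 3/4] . (h_S0, h_S1, h_S2) = 1

Solving yields:
  h_S0 = 4592/1199
  h_S1 = 5152/1199
  h_S2 = 4800/1199

Starting state is S2, so the expected hitting time is h_S2 = 4800/1199.

Answer: 4800/1199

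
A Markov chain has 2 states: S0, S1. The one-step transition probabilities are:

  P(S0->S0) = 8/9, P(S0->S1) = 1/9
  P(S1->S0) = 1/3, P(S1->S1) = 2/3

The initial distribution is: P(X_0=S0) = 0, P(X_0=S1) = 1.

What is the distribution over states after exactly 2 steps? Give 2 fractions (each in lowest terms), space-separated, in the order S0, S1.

Propagating the distribution step by step (d_{t+1} = d_t * P):
d_0 = (S0=0, S1=1)
  d_1[S0] = 0*8/9 + 1*1/3 = 1/3
  d_1[S1] = 0*1/9 + 1*2/3 = 2/3
d_1 = (S0=1/3, S1=2/3)
  d_2[S0] = 1/3*8/9 + 2/3*1/3 = 14/27
  d_2[S1] = 1/3*1/9 + 2/3*2/3 = 13/27
d_2 = (S0=14/27, S1=13/27)

Answer: 14/27 13/27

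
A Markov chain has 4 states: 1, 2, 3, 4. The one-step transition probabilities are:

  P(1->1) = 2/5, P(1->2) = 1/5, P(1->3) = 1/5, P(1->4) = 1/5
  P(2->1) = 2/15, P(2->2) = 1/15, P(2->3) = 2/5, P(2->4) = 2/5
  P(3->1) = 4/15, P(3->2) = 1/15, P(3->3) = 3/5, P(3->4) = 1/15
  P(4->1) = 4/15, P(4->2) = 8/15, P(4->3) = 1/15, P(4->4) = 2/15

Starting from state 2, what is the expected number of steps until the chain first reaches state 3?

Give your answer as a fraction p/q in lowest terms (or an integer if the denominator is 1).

Let h_i = expected steps to first reach 3 from state i.
Boundary: h_3 = 0.
First-step equations for the other states:
  h_1 = 1 + 2/5*h_1 + 1/5*h_2 + 1/5*h_3 + 1/5*h_4
  h_2 = 1 + 2/15*h_1 + 1/15*h_2 + 2/5*h_3 + 2/5*h_4
  h_4 = 1 + 4/15*h_1 + 8/15*h_2 + 1/15*h_3 + 2/15*h_4

Substituting h_3 = 0 and rearranging gives the linear system (I - Q) h = 1:
  [3/5, -1/5, -1/5] . (h_1, h_2, h_4) = 1
  [-2/15, 14/15, -2/5] . (h_1, h_2, h_4) = 1
  [-4/15, -8/15, 13/15] . (h_1, h_2, h_4) = 1

Solving yields:
  h_1 = 257/56
  h_2 = 215/56
  h_4 = 69/14

Starting state is 2, so the expected hitting time is h_2 = 215/56.

Answer: 215/56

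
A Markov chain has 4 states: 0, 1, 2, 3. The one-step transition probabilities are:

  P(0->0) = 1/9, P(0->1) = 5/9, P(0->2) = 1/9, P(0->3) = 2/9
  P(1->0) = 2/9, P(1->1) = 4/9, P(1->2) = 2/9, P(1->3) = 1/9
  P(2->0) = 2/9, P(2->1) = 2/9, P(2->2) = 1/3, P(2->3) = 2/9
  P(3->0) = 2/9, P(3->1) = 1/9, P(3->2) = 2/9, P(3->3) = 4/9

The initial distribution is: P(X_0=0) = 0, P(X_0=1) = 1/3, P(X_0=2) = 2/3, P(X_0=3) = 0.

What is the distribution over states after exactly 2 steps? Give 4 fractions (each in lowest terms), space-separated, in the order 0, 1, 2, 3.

Propagating the distribution step by step (d_{t+1} = d_t * P):
d_0 = (0=0, 1=1/3, 2=2/3, 3=0)
  d_1[0] = 0*1/9 + 1/3*2/9 + 2/3*2/9 + 0*2/9 = 2/9
  d_1[1] = 0*5/9 + 1/3*4/9 + 2/3*2/9 + 0*1/9 = 8/27
  d_1[2] = 0*1/9 + 1/3*2/9 + 2/3*1/3 + 0*2/9 = 8/27
  d_1[3] = 0*2/9 + 1/3*1/9 + 2/3*2/9 + 0*4/9 = 5/27
d_1 = (0=2/9, 1=8/27, 2=8/27, 3=5/27)
  d_2[0] = 2/9*1/9 + 8/27*2/9 + 8/27*2/9 + 5/27*2/9 = 16/81
  d_2[1] = 2/9*5/9 + 8/27*4/9 + 8/27*2/9 + 5/27*1/9 = 83/243
  d_2[2] = 2/9*1/9 + 8/27*2/9 + 8/27*1/3 + 5/27*2/9 = 56/243
  d_2[3] = 2/9*2/9 + 8/27*1/9 + 8/27*2/9 + 5/27*4/9 = 56/243
d_2 = (0=16/81, 1=83/243, 2=56/243, 3=56/243)

Answer: 16/81 83/243 56/243 56/243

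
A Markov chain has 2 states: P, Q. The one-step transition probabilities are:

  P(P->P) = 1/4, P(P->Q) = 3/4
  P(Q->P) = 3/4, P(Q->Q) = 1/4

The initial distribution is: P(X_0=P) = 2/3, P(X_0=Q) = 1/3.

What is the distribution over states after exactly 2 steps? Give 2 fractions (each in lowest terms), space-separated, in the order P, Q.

Propagating the distribution step by step (d_{t+1} = d_t * P):
d_0 = (P=2/3, Q=1/3)
  d_1[P] = 2/3*1/4 + 1/3*3/4 = 5/12
  d_1[Q] = 2/3*3/4 + 1/3*1/4 = 7/12
d_1 = (P=5/12, Q=7/12)
  d_2[P] = 5/12*1/4 + 7/12*3/4 = 13/24
  d_2[Q] = 5/12*3/4 + 7/12*1/4 = 11/24
d_2 = (P=13/24, Q=11/24)

Answer: 13/24 11/24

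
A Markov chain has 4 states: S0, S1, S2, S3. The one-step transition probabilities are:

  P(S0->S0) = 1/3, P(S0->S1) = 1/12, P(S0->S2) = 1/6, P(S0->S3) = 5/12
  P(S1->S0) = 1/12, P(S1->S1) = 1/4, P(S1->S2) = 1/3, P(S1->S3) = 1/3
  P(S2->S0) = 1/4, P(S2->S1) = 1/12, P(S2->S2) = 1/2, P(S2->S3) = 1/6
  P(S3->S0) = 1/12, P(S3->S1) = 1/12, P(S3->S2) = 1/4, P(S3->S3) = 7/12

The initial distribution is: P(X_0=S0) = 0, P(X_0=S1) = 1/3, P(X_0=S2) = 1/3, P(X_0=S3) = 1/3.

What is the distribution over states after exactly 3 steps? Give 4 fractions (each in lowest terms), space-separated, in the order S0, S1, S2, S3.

Propagating the distribution step by step (d_{t+1} = d_t * P):
d_0 = (S0=0, S1=1/3, S2=1/3, S3=1/3)
  d_1[S0] = 0*1/3 + 1/3*1/12 + 1/3*1/4 + 1/3*1/12 = 5/36
  d_1[S1] = 0*1/12 + 1/3*1/4 + 1/3*1/12 + 1/3*1/12 = 5/36
  d_1[S2] = 0*1/6 + 1/3*1/3 + 1/3*1/2 + 1/3*1/4 = 13/36
  d_1[S3] = 0*5/12 + 1/3*1/3 + 1/3*1/6 + 1/3*7/12 = 13/36
d_1 = (S0=5/36, S1=5/36, S2=13/36, S3=13/36)
  d_2[S0] = 5/36*1/3 + 5/36*1/12 + 13/36*1/4 + 13/36*1/12 = 77/432
  d_2[S1] = 5/36*1/12 + 5/36*1/4 + 13/36*1/12 + 13/36*1/12 = 23/216
  d_2[S2] = 5/36*1/6 + 5/36*1/3 + 13/36*1/2 + 13/36*1/4 = 49/144
  d_2[S3] = 5/36*5/12 + 5/36*1/3 + 13/36*1/6 + 13/36*7/12 = 3/8
d_2 = (S0=77/432, S1=23/216, S2=49/144, S3=3/8)
  d_3[S0] = 77/432*1/3 + 23/216*1/12 + 49/144*1/4 + 3/8*1/12 = 319/1728
  d_3[S1] = 77/432*1/12 + 23/216*1/4 + 49/144*1/12 + 3/8*1/12 = 131/1296
  d_3[S2] = 77/432*1/6 + 23/216*1/3 + 49/144*1/2 + 3/8*1/4 = 853/2592
  d_3[S3] = 77/432*5/12 + 23/216*1/3 + 49/144*1/6 + 3/8*7/12 = 1997/5184
d_3 = (S0=319/1728, S1=131/1296, S2=853/2592, S3=1997/5184)

Answer: 319/1728 131/1296 853/2592 1997/5184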